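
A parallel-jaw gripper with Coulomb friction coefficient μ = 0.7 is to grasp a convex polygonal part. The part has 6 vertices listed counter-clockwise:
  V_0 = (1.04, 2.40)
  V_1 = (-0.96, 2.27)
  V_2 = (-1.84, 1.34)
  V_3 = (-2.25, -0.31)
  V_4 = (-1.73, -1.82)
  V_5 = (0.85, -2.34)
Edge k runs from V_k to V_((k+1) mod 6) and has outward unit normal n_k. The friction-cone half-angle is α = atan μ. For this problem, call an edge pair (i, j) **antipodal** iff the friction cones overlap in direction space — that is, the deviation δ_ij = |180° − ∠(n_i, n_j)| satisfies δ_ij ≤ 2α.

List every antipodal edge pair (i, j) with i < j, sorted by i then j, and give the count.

α = atan 0.7 = 34.99°;  2α = 69.98°
n_0 = (-0.0649, +0.9979)
n_1 = (-0.7264, +0.6873)
n_2 = (-0.9705, +0.2412)
n_3 = (-0.9455, -0.3256)
n_4 = (-0.1976, -0.9803)
n_5 = (+0.9992, -0.0401)
  (0,1): δ = 137.14°  ·
  (0,2): δ = 107.67°  ·
  (0,3): δ = 74.72°  ·
  (0,4): δ = 15.11°  ✓
  (0,5): δ = 83.99°  ·
  (1,2): δ = 150.54°  ·
  (1,3): δ = 117.58°  ·
  (1,4): δ = 57.98°  ✓
  (1,5): δ = 41.12°  ✓
  (2,3): δ = 147.04°  ·
  (2,4): δ = 87.44°  ·
  (2,5): δ = 11.66°  ✓
  (3,4): δ = 120.40°  ·
  (3,5): δ = 21.30°  ✓
  (4,5): δ = 80.90°  ·
antipodal pairs: 5

count = 5; pairs: (0,4), (1,4), (1,5), (2,5), (3,5)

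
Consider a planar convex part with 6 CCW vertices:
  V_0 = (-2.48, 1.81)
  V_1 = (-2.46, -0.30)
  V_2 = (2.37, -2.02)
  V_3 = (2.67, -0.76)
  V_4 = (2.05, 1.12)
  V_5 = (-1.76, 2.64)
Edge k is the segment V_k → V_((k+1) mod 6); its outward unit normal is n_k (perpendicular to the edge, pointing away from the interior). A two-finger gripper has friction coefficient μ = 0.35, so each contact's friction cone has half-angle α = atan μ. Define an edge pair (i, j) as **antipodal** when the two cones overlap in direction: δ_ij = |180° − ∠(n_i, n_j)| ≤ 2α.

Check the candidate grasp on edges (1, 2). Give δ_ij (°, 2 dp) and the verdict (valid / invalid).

α = atan 0.35 = 19.29°;  2α = 38.58°
edge 1: e_1 = (+4.83, -1.72);  n_1 = (-0.3355, -0.9421)
edge 2: e_2 = (+0.30, +1.26);  n_2 = (+0.9728, -0.2316)
∠(n_1, n_2) = 96.21°
δ = |180° − 96.21°| = 83.79°
83.79° > 2α = 38.58°  →  invalid

δ = 83.79°, invalid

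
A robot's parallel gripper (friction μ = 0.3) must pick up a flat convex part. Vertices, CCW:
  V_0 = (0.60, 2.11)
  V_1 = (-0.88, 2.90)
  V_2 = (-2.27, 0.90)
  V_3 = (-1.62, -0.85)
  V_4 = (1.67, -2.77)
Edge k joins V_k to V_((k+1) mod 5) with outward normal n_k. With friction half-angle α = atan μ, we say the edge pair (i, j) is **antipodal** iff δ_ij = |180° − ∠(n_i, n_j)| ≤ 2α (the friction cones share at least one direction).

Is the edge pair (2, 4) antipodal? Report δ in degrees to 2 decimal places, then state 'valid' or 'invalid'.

δ = 8.01°, valid

α = atan 0.3 = 16.70°;  2α = 33.40°
edge 2: e_2 = (+0.65, -1.75);  n_2 = (-0.9374, -0.3482)
edge 4: e_4 = (-1.07, +4.88);  n_4 = (+0.9768, +0.2142)
∠(n_2, n_4) = 171.99°
δ = |180° − 171.99°| = 8.01°
8.01° ≤ 2α = 33.40°  →  valid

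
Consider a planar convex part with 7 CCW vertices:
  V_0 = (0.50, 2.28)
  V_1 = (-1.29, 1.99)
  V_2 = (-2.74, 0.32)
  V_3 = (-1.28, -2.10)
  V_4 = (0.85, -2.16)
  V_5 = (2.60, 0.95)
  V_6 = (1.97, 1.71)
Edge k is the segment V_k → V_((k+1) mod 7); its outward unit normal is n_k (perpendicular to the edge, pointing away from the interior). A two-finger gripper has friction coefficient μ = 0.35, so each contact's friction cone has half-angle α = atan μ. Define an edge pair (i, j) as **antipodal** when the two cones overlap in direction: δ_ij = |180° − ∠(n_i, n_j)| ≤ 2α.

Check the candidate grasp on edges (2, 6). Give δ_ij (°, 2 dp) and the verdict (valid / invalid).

α = atan 0.35 = 19.29°;  2α = 38.58°
edge 2: e_2 = (+1.46, -2.42);  n_2 = (-0.8562, -0.5166)
edge 6: e_6 = (-1.47, +0.57);  n_6 = (+0.3615, +0.9324)
∠(n_2, n_6) = 142.30°
δ = |180° − 142.30°| = 37.70°
37.70° ≤ 2α = 38.58°  →  valid

δ = 37.70°, valid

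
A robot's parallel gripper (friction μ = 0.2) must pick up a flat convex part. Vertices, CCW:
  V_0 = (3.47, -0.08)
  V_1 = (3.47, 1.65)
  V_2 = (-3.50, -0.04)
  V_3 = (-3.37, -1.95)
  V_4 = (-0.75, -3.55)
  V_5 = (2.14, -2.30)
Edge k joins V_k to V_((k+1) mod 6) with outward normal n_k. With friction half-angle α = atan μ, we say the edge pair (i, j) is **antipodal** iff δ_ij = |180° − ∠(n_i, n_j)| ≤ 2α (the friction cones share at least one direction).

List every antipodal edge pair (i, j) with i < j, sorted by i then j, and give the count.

α = atan 0.2 = 11.31°;  2α = 22.62°
n_0 = (+1.0000, -0.0000)
n_1 = (-0.2356, +0.9718)
n_2 = (-0.9977, -0.0679)
n_3 = (-0.5212, -0.8534)
n_4 = (+0.3970, -0.9178)
n_5 = (+0.8578, -0.5139)
  (0,1): δ = 76.37°  ·
  (0,2): δ = 3.89°  ✓
  (0,3): δ = 58.59°  ·
  (0,4): δ = 113.39°  ·
  (0,5): δ = 149.07°  ·
  (1,2): δ = 99.74°  ·
  (1,3): δ = 45.04°  ·
  (1,4): δ = 9.76°  ✓
  (1,5): δ = 45.44°  ·
  (2,3): δ = 125.31°  ·
  (2,4): δ = 70.50°  ·
  (2,5): δ = 34.82°  ·
  (3,4): δ = 125.20°  ·
  (3,5): δ = 89.51°  ·
  (4,5): δ = 144.32°  ·
antipodal pairs: 2

count = 2; pairs: (0,2), (1,4)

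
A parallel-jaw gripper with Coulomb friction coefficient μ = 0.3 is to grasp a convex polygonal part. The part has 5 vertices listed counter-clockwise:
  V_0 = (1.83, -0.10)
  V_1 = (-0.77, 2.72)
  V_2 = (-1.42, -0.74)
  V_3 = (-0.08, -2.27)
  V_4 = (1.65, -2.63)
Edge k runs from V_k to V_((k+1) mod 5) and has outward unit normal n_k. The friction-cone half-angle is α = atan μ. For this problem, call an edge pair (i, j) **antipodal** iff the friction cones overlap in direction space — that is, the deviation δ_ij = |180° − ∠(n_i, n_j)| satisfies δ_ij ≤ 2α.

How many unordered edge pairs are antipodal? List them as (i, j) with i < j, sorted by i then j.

count = 2; pairs: (0,2), (1,4)

α = atan 0.3 = 16.70°;  2α = 33.40°
n_0 = (+0.7352, +0.6778)
n_1 = (-0.9828, +0.1846)
n_2 = (-0.7523, -0.6589)
n_3 = (-0.2037, -0.9790)
n_4 = (+0.9975, -0.0710)
  (0,1): δ = 53.32°  ·
  (0,2): δ = 1.46°  ✓
  (0,3): δ = 35.57°  ·
  (0,4): δ = 133.25°  ·
  (1,2): δ = 128.15°  ·
  (1,3): δ = 91.12°  ·
  (1,4): δ = 6.57°  ✓
  (2,3): δ = 142.97°  ·
  (2,4): δ = 45.28°  ·
  (3,4): δ = 82.31°  ·
antipodal pairs: 2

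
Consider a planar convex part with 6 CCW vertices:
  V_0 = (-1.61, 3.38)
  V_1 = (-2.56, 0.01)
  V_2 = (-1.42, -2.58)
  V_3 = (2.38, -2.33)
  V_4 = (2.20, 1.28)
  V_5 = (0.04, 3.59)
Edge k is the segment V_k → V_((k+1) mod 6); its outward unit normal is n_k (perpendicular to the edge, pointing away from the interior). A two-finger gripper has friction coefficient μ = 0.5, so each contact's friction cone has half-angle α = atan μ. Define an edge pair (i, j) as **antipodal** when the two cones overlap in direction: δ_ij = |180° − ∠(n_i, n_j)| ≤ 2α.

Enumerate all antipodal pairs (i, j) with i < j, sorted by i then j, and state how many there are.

α = atan 0.5 = 26.57°;  2α = 53.13°
n_0 = (-0.9625, +0.2713)
n_1 = (-0.9153, -0.4029)
n_2 = (+0.0656, -0.9978)
n_3 = (+0.9988, +0.0498)
n_4 = (+0.7304, +0.6830)
n_5 = (-0.1263, +0.9920)
  (0,1): δ = 140.50°  ·
  (0,2): δ = 70.49°  ·
  (0,3): δ = 18.60°  ✓
  (0,4): δ = 58.82°  ·
  (0,5): δ = 113.00°  ·
  (1,2): δ = 109.99°  ·
  (1,3): δ = 20.90°  ✓
  (1,4): δ = 19.32°  ✓
  (1,5): δ = 73.50°  ·
  (2,3): δ = 90.91°  ·
  (2,4): δ = 50.69°  ✓
  (2,5): δ = 3.49°  ✓
  (3,4): δ = 139.78°  ·
  (3,5): δ = 85.60°  ·
  (4,5): δ = 125.82°  ·
antipodal pairs: 5

count = 5; pairs: (0,3), (1,3), (1,4), (2,4), (2,5)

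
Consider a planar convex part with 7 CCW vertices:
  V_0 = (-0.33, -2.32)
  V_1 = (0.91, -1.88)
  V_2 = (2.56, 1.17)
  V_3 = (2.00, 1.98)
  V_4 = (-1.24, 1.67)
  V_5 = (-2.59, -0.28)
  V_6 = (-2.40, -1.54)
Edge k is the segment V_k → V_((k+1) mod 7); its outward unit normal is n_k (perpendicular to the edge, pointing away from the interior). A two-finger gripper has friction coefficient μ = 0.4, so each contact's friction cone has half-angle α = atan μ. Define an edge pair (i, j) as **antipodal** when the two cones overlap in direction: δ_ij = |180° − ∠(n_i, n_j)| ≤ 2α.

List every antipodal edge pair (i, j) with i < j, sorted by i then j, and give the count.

count = 7; pairs: (0,3), (0,4), (1,4), (1,5), (2,5), (2,6), (3,6)

α = atan 0.4 = 21.80°;  2α = 43.60°
n_0 = (+0.3344, -0.9424)
n_1 = (+0.8795, -0.4758)
n_2 = (+0.8226, +0.5687)
n_3 = (-0.0952, +0.9955)
n_4 = (-0.8222, +0.5692)
n_5 = (-0.9888, -0.1491)
n_6 = (-0.3526, -0.9358)
  (0,1): δ = 137.95°  ·
  (0,2): δ = 74.88°  ·
  (0,3): δ = 14.07°  ✓
  (0,4): δ = 35.77°  ✓
  (0,5): δ = 79.04°  ·
  (0,6): δ = 139.82°  ·
  (1,2): δ = 116.93°  ·
  (1,3): δ = 56.12°  ·
  (1,4): δ = 6.28°  ✓
  (1,5): δ = 36.99°  ✓
  (1,6): δ = 97.77°  ·
  (2,3): δ = 119.19°  ·
  (2,4): δ = 69.35°  ·
  (2,5): δ = 26.08°  ✓
  (2,6): δ = 34.69°  ✓
  (3,4): δ = 130.16°  ·
  (3,5): δ = 86.89°  ·
  (3,6): δ = 26.11°  ✓
  (4,5): δ = 136.73°  ·
  (4,6): δ = 75.95°  ·
  (5,6): δ = 119.22°  ·
antipodal pairs: 7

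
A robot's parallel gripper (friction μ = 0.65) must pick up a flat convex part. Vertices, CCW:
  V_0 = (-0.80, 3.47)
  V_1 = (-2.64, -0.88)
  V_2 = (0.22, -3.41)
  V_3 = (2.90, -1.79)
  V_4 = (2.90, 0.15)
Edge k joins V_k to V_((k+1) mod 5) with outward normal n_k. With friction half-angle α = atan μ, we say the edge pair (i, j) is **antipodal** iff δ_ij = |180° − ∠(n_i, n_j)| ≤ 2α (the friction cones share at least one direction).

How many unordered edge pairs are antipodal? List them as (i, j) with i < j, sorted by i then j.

count = 4; pairs: (0,2), (0,3), (1,3), (1,4)

α = atan 0.65 = 33.02°;  2α = 66.05°
n_0 = (-0.9210, +0.3896)
n_1 = (-0.6626, -0.7490)
n_2 = (+0.5173, -0.8558)
n_3 = (+1.0000, -0.0000)
n_4 = (+0.6679, +0.7443)
  (0,1): δ = 108.57°  ·
  (0,2): δ = 35.92°  ✓
  (0,3): δ = 22.93°  ✓
  (0,4): δ = 71.03°  ·
  (1,2): δ = 107.35°  ·
  (1,3): δ = 48.50°  ✓
  (1,4): δ = 0.41°  ✓
  (2,3): δ = 121.15°  ·
  (2,4): δ = 73.05°  ·
  (3,4): δ = 131.90°  ·
antipodal pairs: 4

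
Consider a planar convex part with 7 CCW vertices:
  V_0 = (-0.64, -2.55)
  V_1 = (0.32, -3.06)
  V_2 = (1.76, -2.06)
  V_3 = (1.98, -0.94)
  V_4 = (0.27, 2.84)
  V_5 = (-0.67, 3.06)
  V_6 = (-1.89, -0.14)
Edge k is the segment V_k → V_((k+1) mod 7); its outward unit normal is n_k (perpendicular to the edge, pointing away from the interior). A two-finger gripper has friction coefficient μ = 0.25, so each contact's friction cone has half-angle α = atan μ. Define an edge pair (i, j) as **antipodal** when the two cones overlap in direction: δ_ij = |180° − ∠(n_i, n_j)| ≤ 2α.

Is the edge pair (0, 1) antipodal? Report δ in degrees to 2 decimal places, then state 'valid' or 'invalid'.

δ = 117.24°, invalid

α = atan 0.25 = 14.04°;  2α = 28.07°
edge 0: e_0 = (+0.96, -0.51);  n_0 = (-0.4692, -0.8831)
edge 1: e_1 = (+1.44, +1.00);  n_1 = (+0.5704, -0.8214)
∠(n_0, n_1) = 62.76°
δ = |180° − 62.76°| = 117.24°
117.24° > 2α = 28.07°  →  invalid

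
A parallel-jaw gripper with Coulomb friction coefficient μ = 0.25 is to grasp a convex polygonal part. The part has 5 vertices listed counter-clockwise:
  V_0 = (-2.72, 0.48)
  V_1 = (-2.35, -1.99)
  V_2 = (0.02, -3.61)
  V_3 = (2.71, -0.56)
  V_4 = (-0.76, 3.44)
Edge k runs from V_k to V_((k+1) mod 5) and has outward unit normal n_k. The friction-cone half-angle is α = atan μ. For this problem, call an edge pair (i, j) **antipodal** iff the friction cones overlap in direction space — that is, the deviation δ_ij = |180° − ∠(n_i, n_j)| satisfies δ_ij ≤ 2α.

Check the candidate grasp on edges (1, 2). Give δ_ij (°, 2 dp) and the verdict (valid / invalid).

δ = 97.06°, invalid

α = atan 0.25 = 14.04°;  2α = 28.07°
edge 1: e_1 = (+2.37, -1.62);  n_1 = (-0.5643, -0.8256)
edge 2: e_2 = (+2.69, +3.05);  n_2 = (+0.7500, -0.6615)
∠(n_1, n_2) = 82.94°
δ = |180° − 82.94°| = 97.06°
97.06° > 2α = 28.07°  →  invalid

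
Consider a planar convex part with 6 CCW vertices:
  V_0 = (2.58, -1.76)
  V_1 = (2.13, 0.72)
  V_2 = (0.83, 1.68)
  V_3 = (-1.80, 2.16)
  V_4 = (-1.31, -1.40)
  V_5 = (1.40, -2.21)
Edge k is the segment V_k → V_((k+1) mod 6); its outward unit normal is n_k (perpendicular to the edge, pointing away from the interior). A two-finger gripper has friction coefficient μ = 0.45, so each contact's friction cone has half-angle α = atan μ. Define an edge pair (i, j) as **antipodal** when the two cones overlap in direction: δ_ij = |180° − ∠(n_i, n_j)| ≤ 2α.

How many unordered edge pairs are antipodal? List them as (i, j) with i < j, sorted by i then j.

α = atan 0.45 = 24.23°;  2α = 48.46°
n_0 = (+0.9839, +0.1785)
n_1 = (+0.5940, +0.8044)
n_2 = (+0.1795, +0.9837)
n_3 = (-0.9907, -0.1364)
n_4 = (-0.2864, -0.9581)
n_5 = (+0.3563, -0.9344)
  (0,1): δ = 136.73°  ·
  (0,2): δ = 110.63°  ·
  (0,3): δ = 2.45°  ✓
  (0,4): δ = 63.07°  ·
  (0,5): δ = 100.59°  ·
  (1,2): δ = 153.90°  ·
  (1,3): δ = 45.72°  ✓
  (1,4): δ = 19.80°  ✓
  (1,5): δ = 57.32°  ·
  (2,3): δ = 71.82°  ·
  (2,4): δ = 6.30°  ✓
  (2,5): δ = 31.22°  ✓
  (3,4): δ = 114.48°  ·
  (3,5): δ = 76.96°  ·
  (4,5): δ = 142.48°  ·
antipodal pairs: 5

count = 5; pairs: (0,3), (1,3), (1,4), (2,4), (2,5)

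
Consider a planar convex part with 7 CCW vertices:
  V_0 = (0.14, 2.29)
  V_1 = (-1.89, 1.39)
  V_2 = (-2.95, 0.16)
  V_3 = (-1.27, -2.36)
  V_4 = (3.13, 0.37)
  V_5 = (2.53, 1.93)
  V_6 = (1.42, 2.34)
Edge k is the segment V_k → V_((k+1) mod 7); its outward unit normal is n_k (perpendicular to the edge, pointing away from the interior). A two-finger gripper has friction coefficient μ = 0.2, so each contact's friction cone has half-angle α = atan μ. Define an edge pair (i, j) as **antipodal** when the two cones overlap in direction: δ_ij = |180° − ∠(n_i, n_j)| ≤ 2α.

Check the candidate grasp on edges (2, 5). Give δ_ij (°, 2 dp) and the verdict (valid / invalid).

δ = 36.04°, invalid

α = atan 0.2 = 11.31°;  2α = 22.62°
edge 2: e_2 = (+1.68, -2.52);  n_2 = (-0.8321, -0.5547)
edge 5: e_5 = (-1.11, +0.41);  n_5 = (+0.3465, +0.9381)
∠(n_2, n_5) = 143.96°
δ = |180° − 143.96°| = 36.04°
36.04° > 2α = 22.62°  →  invalid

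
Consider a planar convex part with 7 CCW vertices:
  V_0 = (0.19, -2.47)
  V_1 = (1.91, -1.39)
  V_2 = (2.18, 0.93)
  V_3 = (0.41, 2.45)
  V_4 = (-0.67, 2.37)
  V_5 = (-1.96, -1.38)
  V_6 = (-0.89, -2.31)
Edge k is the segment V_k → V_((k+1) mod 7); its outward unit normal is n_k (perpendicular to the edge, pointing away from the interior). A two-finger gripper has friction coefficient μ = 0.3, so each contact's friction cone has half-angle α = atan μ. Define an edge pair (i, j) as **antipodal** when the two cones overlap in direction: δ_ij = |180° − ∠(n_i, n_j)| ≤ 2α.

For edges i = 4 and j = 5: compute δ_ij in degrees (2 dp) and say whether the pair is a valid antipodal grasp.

α = atan 0.3 = 16.70°;  2α = 33.40°
edge 4: e_4 = (-1.29, -3.75);  n_4 = (-0.9456, +0.3253)
edge 5: e_5 = (+1.07, -0.93);  n_5 = (-0.6560, -0.7548)
∠(n_4, n_5) = 67.99°
δ = |180° − 67.99°| = 112.01°
112.01° > 2α = 33.40°  →  invalid

δ = 112.01°, invalid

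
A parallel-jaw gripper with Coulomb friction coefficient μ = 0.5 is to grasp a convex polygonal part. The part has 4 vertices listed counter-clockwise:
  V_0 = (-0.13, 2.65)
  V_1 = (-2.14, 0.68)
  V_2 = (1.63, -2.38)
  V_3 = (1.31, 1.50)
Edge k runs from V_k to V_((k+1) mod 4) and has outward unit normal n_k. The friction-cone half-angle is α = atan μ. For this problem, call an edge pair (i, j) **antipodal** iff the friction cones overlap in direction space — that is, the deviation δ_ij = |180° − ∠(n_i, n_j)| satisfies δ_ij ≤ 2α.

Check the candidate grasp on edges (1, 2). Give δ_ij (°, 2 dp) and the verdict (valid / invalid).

α = atan 0.5 = 26.57°;  2α = 53.13°
edge 1: e_1 = (+3.77, -3.06);  n_1 = (-0.6302, -0.7764)
edge 2: e_2 = (-0.32, +3.88);  n_2 = (+0.9966, +0.0822)
∠(n_1, n_2) = 133.78°
δ = |180° − 133.78°| = 46.22°
46.22° ≤ 2α = 53.13°  →  valid

δ = 46.22°, valid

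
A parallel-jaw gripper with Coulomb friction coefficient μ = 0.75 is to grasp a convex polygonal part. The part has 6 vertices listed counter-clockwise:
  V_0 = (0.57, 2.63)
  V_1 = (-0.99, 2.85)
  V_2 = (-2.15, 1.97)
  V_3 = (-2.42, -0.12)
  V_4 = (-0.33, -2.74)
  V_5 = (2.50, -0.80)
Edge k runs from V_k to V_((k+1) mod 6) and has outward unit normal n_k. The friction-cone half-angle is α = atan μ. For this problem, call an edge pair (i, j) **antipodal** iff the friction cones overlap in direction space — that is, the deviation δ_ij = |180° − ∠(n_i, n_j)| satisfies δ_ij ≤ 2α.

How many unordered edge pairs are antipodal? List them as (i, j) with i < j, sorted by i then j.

count = 6; pairs: (0,3), (0,4), (1,4), (2,4), (2,5), (3,5)

α = atan 0.75 = 36.87°;  2α = 73.74°
n_0 = (+0.1396, +0.9902)
n_1 = (-0.6044, +0.7967)
n_2 = (-0.9918, +0.1281)
n_3 = (-0.7817, -0.6236)
n_4 = (+0.5654, -0.8248)
n_5 = (+0.8715, +0.4904)
  (0,1): δ = 134.79°  ·
  (0,2): δ = 89.33°  ·
  (0,3): δ = 43.39°  ✓
  (0,4): δ = 42.46°  ✓
  (0,5): δ = 127.39°  ·
  (1,2): δ = 134.55°  ·
  (1,3): δ = 88.60°  ·
  (1,4): δ = 2.75°  ✓
  (1,5): δ = 82.18°  ·
  (2,3): δ = 134.06°  ·
  (2,4): δ = 48.21°  ✓
  (2,5): δ = 36.73°  ✓
  (3,4): δ = 94.15°  ·
  (3,5): δ = 9.21°  ✓
  (4,5): δ = 95.07°  ·
antipodal pairs: 6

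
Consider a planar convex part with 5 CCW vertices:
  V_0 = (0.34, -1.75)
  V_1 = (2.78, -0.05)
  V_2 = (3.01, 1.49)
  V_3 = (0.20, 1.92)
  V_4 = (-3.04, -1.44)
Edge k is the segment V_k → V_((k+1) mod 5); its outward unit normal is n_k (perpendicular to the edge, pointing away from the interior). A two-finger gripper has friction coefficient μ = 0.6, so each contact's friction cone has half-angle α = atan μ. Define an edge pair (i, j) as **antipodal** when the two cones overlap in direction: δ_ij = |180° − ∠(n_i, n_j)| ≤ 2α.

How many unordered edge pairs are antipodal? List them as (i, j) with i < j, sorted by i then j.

count = 5; pairs: (0,2), (0,3), (1,3), (2,4), (3,4)

α = atan 0.6 = 30.96°;  2α = 61.93°
n_0 = (+0.5717, -0.8205)
n_1 = (+0.9890, -0.1477)
n_2 = (+0.1513, +0.9885)
n_3 = (-0.7198, +0.6941)
n_4 = (-0.0913, -0.9958)
  (0,1): δ = 133.36°  ·
  (0,2): δ = 43.57°  ✓
  (0,3): δ = 11.18°  ✓
  (0,4): δ = 139.89°  ·
  (1,2): δ = 90.21°  ·
  (1,3): δ = 35.46°  ✓
  (1,4): δ = 93.25°  ·
  (2,3): δ = 125.26°  ·
  (2,4): δ = 3.46°  ✓
  (3,4): δ = 51.28°  ✓
antipodal pairs: 5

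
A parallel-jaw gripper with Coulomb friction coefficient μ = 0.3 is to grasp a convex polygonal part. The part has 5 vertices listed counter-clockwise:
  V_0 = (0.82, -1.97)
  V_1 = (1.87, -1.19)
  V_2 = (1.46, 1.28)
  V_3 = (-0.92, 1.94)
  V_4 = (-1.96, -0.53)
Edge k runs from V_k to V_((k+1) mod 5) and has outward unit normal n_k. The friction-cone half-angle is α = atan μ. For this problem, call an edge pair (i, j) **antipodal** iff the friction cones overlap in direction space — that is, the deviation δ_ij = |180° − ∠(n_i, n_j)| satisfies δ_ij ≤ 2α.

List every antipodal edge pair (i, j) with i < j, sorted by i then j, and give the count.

α = atan 0.3 = 16.70°;  2α = 33.40°
n_0 = (+0.5963, -0.8027)
n_1 = (+0.9865, +0.1638)
n_2 = (+0.2672, +0.9636)
n_3 = (-0.9216, +0.3881)
n_4 = (-0.4599, -0.8879)
  (0,1): δ = 117.18°  ·
  (0,2): δ = 52.11°  ·
  (0,3): δ = 30.56°  ✓
  (0,4): δ = 116.01°  ·
  (1,2): δ = 114.92°  ·
  (1,3): δ = 32.26°  ✓
  (1,4): δ = 53.19°  ·
  (2,3): δ = 97.33°  ·
  (2,4): δ = 11.88°  ✓
  (3,4): δ = 94.55°  ·
antipodal pairs: 3

count = 3; pairs: (0,3), (1,3), (2,4)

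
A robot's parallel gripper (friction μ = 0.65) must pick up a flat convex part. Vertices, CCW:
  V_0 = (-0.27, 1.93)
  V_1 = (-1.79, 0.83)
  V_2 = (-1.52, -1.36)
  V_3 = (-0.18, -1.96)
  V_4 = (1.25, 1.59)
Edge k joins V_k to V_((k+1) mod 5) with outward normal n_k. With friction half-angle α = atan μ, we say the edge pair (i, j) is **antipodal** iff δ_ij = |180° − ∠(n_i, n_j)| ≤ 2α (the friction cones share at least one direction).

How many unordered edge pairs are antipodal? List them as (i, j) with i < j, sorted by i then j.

α = atan 0.65 = 33.02°;  2α = 66.05°
n_0 = (-0.5863, +0.8101)
n_1 = (-0.9925, -0.1224)
n_2 = (-0.4087, -0.9127)
n_3 = (+0.9276, -0.3736)
n_4 = (+0.2183, +0.9759)
  (0,1): δ = 118.86°  ·
  (0,2): δ = 60.01°  ✓
  (0,3): δ = 32.17°  ✓
  (0,4): δ = 131.50°  ·
  (1,2): δ = 121.15°  ·
  (1,3): δ = 28.97°  ✓
  (1,4): δ = 70.36°  ·
  (2,3): δ = 87.82°  ·
  (2,4): δ = 11.51°  ✓
  (3,4): δ = 80.67°  ·
antipodal pairs: 4

count = 4; pairs: (0,2), (0,3), (1,3), (2,4)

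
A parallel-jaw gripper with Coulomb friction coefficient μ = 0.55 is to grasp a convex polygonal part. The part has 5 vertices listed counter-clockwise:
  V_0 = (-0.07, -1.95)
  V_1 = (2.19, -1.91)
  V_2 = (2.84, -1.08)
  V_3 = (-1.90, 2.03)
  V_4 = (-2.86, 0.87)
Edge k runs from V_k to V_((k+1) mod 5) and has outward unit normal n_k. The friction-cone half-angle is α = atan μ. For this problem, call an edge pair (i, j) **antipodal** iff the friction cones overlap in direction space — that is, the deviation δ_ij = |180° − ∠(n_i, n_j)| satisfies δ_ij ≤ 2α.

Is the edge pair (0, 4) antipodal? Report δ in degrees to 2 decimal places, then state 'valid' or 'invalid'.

δ = 133.68°, invalid

α = atan 0.55 = 28.81°;  2α = 57.62°
edge 0: e_0 = (+2.26, +0.04);  n_0 = (+0.0177, -0.9998)
edge 4: e_4 = (+2.79, -2.82);  n_4 = (-0.7109, -0.7033)
∠(n_0, n_4) = 46.32°
δ = |180° − 46.32°| = 133.68°
133.68° > 2α = 57.62°  →  invalid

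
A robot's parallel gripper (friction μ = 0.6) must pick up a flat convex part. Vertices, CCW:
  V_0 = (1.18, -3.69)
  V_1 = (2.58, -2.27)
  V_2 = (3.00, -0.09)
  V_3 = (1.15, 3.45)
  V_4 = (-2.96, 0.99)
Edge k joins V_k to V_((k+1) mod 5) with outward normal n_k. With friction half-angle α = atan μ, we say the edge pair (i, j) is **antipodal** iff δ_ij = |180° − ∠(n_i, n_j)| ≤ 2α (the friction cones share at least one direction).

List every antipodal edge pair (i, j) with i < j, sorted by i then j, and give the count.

α = atan 0.6 = 30.96°;  2α = 61.93°
n_0 = (+0.7121, -0.7021)
n_1 = (+0.9819, -0.1892)
n_2 = (+0.8863, +0.4632)
n_3 = (-0.5136, +0.8580)
n_4 = (-0.7490, -0.6626)
  (0,1): δ = 146.31°  ·
  (0,2): δ = 107.81°  ·
  (0,3): δ = 14.50°  ✓
  (0,4): δ = 86.09°  ·
  (1,2): δ = 141.50°  ·
  (1,3): δ = 48.19°  ✓
  (1,4): δ = 52.40°  ✓
  (2,3): δ = 86.69°  ·
  (2,4): δ = 13.90°  ✓
  (3,4): δ = 79.41°  ·
antipodal pairs: 4

count = 4; pairs: (0,3), (1,3), (1,4), (2,4)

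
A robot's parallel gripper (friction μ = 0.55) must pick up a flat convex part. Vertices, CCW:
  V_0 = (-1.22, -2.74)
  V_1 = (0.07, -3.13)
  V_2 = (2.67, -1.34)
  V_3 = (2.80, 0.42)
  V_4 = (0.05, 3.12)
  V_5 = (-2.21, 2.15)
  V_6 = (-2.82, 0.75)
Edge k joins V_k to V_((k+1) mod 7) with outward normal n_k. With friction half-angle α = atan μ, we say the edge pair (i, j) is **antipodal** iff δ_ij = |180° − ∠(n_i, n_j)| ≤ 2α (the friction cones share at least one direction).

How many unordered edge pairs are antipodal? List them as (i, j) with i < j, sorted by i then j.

count = 7; pairs: (0,3), (0,4), (1,4), (1,5), (2,5), (2,6), (3,6)

α = atan 0.55 = 28.81°;  2α = 57.62°
n_0 = (-0.2894, -0.9572)
n_1 = (+0.5671, -0.8237)
n_2 = (+0.9973, -0.0737)
n_3 = (+0.7006, +0.7136)
n_4 = (-0.3944, +0.9189)
n_5 = (-0.9168, +0.3994)
n_6 = (-0.9090, -0.4167)
  (0,1): δ = 128.63°  ·
  (0,2): δ = 77.40°  ·
  (0,3): δ = 27.65°  ✓
  (0,4): δ = 40.05°  ✓
  (0,5): δ = 83.28°  ·
  (0,6): δ = 131.45°  ·
  (1,2): δ = 128.77°  ·
  (1,3): δ = 79.02°  ·
  (1,4): δ = 11.32°  ✓
  (1,5): δ = 31.91°  ✓
  (1,6): δ = 80.08°  ·
  (2,3): δ = 130.25°  ·
  (2,4): δ = 62.55°  ·
  (2,5): δ = 19.32°  ✓
  (2,6): δ = 28.85°  ✓
  (3,4): δ = 112.30°  ·
  (3,5): δ = 69.07°  ·
  (3,6): δ = 20.90°  ✓
  (4,5): δ = 136.77°  ·
  (4,6): δ = 88.60°  ·
  (5,6): δ = 131.83°  ·
antipodal pairs: 7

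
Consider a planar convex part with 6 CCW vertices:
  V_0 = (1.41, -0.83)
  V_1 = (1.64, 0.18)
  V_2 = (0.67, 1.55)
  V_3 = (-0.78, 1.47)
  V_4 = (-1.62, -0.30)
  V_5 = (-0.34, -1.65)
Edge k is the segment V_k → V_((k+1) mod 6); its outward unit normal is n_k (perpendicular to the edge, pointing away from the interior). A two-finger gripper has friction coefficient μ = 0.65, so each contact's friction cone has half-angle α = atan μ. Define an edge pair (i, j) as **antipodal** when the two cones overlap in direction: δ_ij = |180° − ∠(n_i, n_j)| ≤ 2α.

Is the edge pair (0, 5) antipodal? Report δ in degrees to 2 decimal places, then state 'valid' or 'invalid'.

α = atan 0.65 = 33.02°;  2α = 66.05°
edge 0: e_0 = (+0.23, +1.01);  n_0 = (+0.9750, -0.2220)
edge 5: e_5 = (+1.75, +0.82);  n_5 = (+0.4243, -0.9055)
∠(n_0, n_5) = 52.06°
δ = |180° − 52.06°| = 127.94°
127.94° > 2α = 66.05°  →  invalid

δ = 127.94°, invalid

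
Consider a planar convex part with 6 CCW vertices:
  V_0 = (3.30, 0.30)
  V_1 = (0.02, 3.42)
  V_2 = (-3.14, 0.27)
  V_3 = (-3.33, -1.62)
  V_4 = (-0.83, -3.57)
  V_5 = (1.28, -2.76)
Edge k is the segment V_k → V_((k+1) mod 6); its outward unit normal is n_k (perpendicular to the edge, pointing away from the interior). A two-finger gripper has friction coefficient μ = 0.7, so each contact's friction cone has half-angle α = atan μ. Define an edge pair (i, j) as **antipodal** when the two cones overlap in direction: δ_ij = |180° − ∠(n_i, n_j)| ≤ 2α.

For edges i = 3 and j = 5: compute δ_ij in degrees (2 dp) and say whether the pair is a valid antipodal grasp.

α = atan 0.7 = 34.99°;  2α = 69.98°
edge 3: e_3 = (+2.50, -1.95);  n_3 = (-0.6150, -0.7885)
edge 5: e_5 = (+2.02, +3.06);  n_5 = (+0.8346, -0.5509)
∠(n_3, n_5) = 94.52°
δ = |180° − 94.52°| = 85.48°
85.48° > 2α = 69.98°  →  invalid

δ = 85.48°, invalid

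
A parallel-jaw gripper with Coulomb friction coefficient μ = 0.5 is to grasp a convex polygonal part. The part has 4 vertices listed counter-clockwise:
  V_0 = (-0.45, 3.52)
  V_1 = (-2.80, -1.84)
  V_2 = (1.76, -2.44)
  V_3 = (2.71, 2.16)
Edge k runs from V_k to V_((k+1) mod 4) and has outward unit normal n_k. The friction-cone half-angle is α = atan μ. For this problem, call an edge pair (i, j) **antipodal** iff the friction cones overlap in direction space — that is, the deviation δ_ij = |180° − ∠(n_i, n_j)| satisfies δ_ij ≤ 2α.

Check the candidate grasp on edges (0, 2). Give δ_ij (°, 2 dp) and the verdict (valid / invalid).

δ = 12.01°, valid

α = atan 0.5 = 26.57°;  2α = 53.13°
edge 0: e_0 = (-2.35, -5.36);  n_0 = (-0.9158, +0.4015)
edge 2: e_2 = (+0.95, +4.60);  n_2 = (+0.9793, -0.2023)
∠(n_0, n_2) = 167.99°
δ = |180° − 167.99°| = 12.01°
12.01° ≤ 2α = 53.13°  →  valid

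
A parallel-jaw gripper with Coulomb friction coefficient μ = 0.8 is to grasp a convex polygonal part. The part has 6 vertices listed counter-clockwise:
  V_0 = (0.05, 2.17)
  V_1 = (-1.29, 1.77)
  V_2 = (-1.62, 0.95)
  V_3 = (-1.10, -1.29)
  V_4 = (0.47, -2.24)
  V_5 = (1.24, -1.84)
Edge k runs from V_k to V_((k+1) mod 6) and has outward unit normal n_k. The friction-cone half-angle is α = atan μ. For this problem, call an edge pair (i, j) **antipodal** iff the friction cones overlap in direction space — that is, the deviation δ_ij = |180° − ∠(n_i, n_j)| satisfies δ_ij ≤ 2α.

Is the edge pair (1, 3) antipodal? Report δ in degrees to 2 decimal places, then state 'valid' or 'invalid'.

α = atan 0.8 = 38.66°;  2α = 77.32°
edge 1: e_1 = (-0.33, -0.82);  n_1 = (-0.9277, +0.3733)
edge 3: e_3 = (+1.57, -0.95);  n_3 = (-0.5177, -0.8556)
∠(n_1, n_3) = 80.74°
δ = |180° − 80.74°| = 99.26°
99.26° > 2α = 77.32°  →  invalid

δ = 99.26°, invalid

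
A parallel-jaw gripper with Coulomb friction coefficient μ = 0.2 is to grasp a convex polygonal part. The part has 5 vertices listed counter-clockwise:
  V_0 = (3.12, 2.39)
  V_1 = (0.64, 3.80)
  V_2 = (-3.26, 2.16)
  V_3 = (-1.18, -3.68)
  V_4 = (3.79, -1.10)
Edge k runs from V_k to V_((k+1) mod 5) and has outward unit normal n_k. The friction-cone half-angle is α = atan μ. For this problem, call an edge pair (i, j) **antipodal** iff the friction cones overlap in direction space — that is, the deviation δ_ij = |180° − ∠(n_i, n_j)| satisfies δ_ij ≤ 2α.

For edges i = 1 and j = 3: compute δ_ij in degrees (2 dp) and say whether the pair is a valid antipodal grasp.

δ = 4.63°, valid

α = atan 0.2 = 11.31°;  2α = 22.62°
edge 1: e_1 = (-3.90, -1.64);  n_1 = (-0.3876, +0.9218)
edge 3: e_3 = (+4.97, +2.58);  n_3 = (+0.4607, -0.8875)
∠(n_1, n_3) = 175.37°
δ = |180° − 175.37°| = 4.63°
4.63° ≤ 2α = 22.62°  →  valid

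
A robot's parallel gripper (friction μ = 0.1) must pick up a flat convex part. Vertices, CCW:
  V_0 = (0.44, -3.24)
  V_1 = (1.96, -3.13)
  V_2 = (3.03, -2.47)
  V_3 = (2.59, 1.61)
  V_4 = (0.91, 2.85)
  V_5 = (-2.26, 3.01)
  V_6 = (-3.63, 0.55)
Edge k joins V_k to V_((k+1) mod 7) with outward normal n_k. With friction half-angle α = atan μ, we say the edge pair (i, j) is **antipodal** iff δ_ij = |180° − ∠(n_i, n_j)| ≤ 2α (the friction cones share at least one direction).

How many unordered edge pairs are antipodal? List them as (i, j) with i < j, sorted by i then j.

α = atan 0.1 = 5.71°;  2α = 11.42°
n_0 = (+0.0722, -0.9974)
n_1 = (+0.5250, -0.8511)
n_2 = (+0.9942, +0.1072)
n_3 = (+0.5939, +0.8046)
n_4 = (+0.0504, +0.9987)
n_5 = (-0.8737, +0.4865)
n_6 = (-0.6815, -0.7318)
  (0,1): δ = 152.47°  ·
  (0,2): δ = 87.98°  ·
  (0,3): δ = 40.57°  ·
  (0,4): δ = 7.03°  ✓
  (0,5): δ = 56.75°  ·
  (0,6): δ = 132.90°  ·
  (1,2): δ = 115.51°  ·
  (1,3): δ = 68.10°  ·
  (1,4): δ = 34.56°  ·
  (1,5): δ = 29.22°  ·
  (1,6): δ = 105.37°  ·
  (2,3): δ = 132.59°  ·
  (2,4): δ = 99.04°  ·
  (2,5): δ = 35.27°  ·
  (2,6): δ = 40.89°  ·
  (3,4): δ = 146.46°  ·
  (3,5): δ = 82.68°  ·
  (3,6): δ = 6.53°  ✓
  (4,5): δ = 116.22°  ·
  (4,6): δ = 40.07°  ·
  (5,6): δ = 103.85°  ·
antipodal pairs: 2

count = 2; pairs: (0,4), (3,6)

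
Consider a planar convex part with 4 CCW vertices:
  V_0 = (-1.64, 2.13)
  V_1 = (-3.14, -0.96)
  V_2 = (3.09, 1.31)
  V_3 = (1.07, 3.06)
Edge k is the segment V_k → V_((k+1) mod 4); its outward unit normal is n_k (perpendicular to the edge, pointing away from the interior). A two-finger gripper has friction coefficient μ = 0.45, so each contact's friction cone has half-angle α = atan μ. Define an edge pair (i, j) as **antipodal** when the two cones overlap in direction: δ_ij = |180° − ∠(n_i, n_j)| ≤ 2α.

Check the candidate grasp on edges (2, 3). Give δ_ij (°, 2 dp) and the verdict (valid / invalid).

δ = 120.16°, invalid

α = atan 0.45 = 24.23°;  2α = 48.46°
edge 2: e_2 = (-2.02, +1.75);  n_2 = (+0.6548, +0.7558)
edge 3: e_3 = (-2.71, -0.93);  n_3 = (-0.3246, +0.9459)
∠(n_2, n_3) = 59.84°
δ = |180° − 59.84°| = 120.16°
120.16° > 2α = 48.46°  →  invalid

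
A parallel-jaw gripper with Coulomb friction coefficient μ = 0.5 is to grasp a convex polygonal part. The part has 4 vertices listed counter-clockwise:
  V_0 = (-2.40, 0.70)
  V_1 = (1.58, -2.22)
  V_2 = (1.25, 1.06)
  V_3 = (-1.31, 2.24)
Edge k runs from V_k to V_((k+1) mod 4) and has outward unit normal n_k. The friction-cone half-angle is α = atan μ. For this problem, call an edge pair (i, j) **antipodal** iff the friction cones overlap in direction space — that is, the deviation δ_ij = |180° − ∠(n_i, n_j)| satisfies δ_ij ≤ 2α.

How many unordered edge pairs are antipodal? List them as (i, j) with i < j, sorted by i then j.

α = atan 0.5 = 26.57°;  2α = 53.13°
n_0 = (-0.5915, -0.8063)
n_1 = (+0.9950, +0.1001)
n_2 = (+0.4186, +0.9082)
n_3 = (-0.8162, +0.5777)
  (0,1): δ = 47.99°  ✓
  (0,2): δ = 11.52°  ✓
  (0,3): δ = 90.98°  ·
  (1,2): δ = 120.49°  ·
  (1,3): δ = 41.04°  ✓
  (2,3): δ = 100.54°  ·
antipodal pairs: 3

count = 3; pairs: (0,1), (0,2), (1,3)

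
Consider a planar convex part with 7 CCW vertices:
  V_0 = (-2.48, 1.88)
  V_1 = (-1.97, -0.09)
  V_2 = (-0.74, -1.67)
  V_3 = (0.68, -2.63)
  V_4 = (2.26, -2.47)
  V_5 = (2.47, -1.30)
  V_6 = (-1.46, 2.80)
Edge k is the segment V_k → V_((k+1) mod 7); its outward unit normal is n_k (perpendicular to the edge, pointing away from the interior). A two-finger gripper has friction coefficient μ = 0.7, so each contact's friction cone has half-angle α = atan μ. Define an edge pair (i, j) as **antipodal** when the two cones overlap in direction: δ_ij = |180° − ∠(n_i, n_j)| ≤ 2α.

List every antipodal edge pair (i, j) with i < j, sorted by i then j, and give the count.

α = atan 0.7 = 34.99°;  2α = 69.98°
n_0 = (-0.9681, -0.2506)
n_1 = (-0.7891, -0.6143)
n_2 = (-0.5601, -0.8284)
n_3 = (+0.1008, -0.9949)
n_4 = (+0.9843, -0.1767)
n_5 = (+0.7219, +0.6920)
n_6 = (-0.6698, +0.7426)
  (0,1): δ = 156.61°  ·
  (0,2): δ = 138.58°  ·
  (0,3): δ = 98.73°  ·
  (0,4): δ = 24.69°  ✓
  (0,5): δ = 29.27°  ✓
  (0,6): δ = 117.53°  ·
  (1,2): δ = 161.96°  ·
  (1,3): δ = 122.12°  ·
  (1,4): δ = 48.08°  ✓
  (1,5): δ = 5.89°  ✓
  (1,6): δ = 94.15°  ·
  (2,3): δ = 140.16°  ·
  (2,4): δ = 66.11°  ✓
  (2,5): δ = 12.15°  ✓
  (2,6): δ = 76.11°  ·
  (3,4): δ = 105.96°  ·
  (3,5): δ = 52.00°  ✓
  (3,6): δ = 36.27°  ✓
  (4,5): δ = 126.04°  ·
  (4,6): δ = 37.78°  ✓
  (5,6): δ = 91.74°  ·
antipodal pairs: 9

count = 9; pairs: (0,4), (0,5), (1,4), (1,5), (2,4), (2,5), (3,5), (3,6), (4,6)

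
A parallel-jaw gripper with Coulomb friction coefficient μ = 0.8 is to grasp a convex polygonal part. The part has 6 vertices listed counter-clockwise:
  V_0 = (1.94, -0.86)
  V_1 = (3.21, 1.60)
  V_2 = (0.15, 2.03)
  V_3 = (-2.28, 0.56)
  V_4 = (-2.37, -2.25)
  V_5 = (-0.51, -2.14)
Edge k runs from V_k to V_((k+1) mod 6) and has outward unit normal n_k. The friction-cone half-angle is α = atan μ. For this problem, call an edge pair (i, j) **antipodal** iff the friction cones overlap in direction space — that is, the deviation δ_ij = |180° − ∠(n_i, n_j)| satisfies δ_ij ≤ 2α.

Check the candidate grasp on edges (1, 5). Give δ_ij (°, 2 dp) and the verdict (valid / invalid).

α = atan 0.8 = 38.66°;  2α = 77.32°
edge 1: e_1 = (-3.06, +0.43);  n_1 = (+0.1392, +0.9903)
edge 5: e_5 = (+2.45, +1.28);  n_5 = (+0.4631, -0.8863)
∠(n_1, n_5) = 144.42°
δ = |180° − 144.42°| = 35.58°
35.58° ≤ 2α = 77.32°  →  valid

δ = 35.58°, valid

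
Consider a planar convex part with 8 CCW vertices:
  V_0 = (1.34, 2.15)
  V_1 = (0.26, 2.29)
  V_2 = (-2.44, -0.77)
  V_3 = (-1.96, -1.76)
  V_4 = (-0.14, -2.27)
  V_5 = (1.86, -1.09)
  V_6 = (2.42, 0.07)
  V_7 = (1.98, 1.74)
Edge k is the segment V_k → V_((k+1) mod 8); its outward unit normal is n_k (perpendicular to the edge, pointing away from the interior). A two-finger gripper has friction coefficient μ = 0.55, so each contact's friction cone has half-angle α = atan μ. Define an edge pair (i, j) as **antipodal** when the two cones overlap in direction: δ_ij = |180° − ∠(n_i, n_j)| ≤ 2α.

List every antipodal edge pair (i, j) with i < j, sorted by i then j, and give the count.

count = 10; pairs: (0,2), (0,3), (0,4), (1,4), (1,5), (1,6), (2,5), (2,6), (2,7), (3,7)

α = atan 0.55 = 28.81°;  2α = 57.62°
n_0 = (+0.1286, +0.9917)
n_1 = (-0.7498, +0.6616)
n_2 = (-0.8998, -0.4363)
n_3 = (-0.2698, -0.9629)
n_4 = (+0.5081, -0.8613)
n_5 = (+0.9006, -0.4347)
n_6 = (+0.9670, +0.2548)
n_7 = (+0.5394, +0.8420)
  (0,1): δ = 124.04°  ·
  (0,2): δ = 56.75°  ✓
  (0,3): δ = 8.27°  ✓
  (0,4): δ = 37.93°  ✓
  (0,5): δ = 71.62°  ·
  (0,6): δ = 112.15°  ·
  (0,7): δ = 154.74°  ·
  (1,2): δ = 112.71°  ·
  (1,3): δ = 64.23°  ·
  (1,4): δ = 18.04°  ✓
  (1,5): δ = 15.65°  ✓
  (1,6): δ = 56.18°  ✓
  (1,7): δ = 98.78°  ·
  (2,3): δ = 131.52°  ·
  (2,4): δ = 85.33°  ·
  (2,5): δ = 51.64°  ✓
  (2,6): δ = 11.11°  ✓
  (2,7): δ = 31.49°  ✓
  (3,4): δ = 133.81°  ·
  (3,5): δ = 100.12°  ·
  (3,6): δ = 59.59°  ·
  (3,7): δ = 16.99°  ✓
  (4,5): δ = 146.31°  ·
  (4,6): δ = 105.78°  ·
  (4,7): δ = 63.19°  ·
  (5,6): δ = 139.47°  ·
  (5,7): δ = 96.88°  ·
  (6,7): δ = 137.41°  ·
antipodal pairs: 10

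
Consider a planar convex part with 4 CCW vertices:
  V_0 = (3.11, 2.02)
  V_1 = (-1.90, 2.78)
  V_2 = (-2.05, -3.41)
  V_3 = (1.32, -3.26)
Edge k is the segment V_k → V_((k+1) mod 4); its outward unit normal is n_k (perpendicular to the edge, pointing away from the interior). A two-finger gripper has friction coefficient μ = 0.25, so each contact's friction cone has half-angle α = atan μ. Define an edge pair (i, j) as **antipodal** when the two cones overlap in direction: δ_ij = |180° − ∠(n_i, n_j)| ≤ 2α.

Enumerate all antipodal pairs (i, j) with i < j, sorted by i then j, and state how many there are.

α = atan 0.25 = 14.04°;  2α = 28.07°
n_0 = (+0.1500, +0.9887)
n_1 = (-0.9997, +0.0242)
n_2 = (+0.0445, -0.9990)
n_3 = (+0.9471, -0.3211)
  (0,1): δ = 82.76°  ·
  (0,2): δ = 11.17°  ✓
  (0,3): δ = 79.90°  ·
  (1,2): δ = 86.06°  ·
  (1,3): δ = 17.34°  ✓
  (2,3): δ = 111.28°  ·
antipodal pairs: 2

count = 2; pairs: (0,2), (1,3)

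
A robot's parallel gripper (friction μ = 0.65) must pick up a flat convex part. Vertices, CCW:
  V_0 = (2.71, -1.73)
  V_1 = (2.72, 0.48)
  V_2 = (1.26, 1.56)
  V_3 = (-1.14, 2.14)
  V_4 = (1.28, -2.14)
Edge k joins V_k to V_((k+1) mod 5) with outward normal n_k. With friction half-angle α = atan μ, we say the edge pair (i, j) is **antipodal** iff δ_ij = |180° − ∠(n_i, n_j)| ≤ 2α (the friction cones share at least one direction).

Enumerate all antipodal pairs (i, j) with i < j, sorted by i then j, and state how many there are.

count = 5; pairs: (0,3), (1,3), (1,4), (2,3), (2,4)

α = atan 0.65 = 33.02°;  2α = 66.05°
n_0 = (+1.0000, -0.0045)
n_1 = (+0.5947, +0.8039)
n_2 = (+0.2349, +0.9720)
n_3 = (-0.8705, -0.4922)
n_4 = (+0.2756, -0.9613)
  (0,1): δ = 126.23°  ·
  (0,2): δ = 103.33°  ·
  (0,3): δ = 29.74°  ✓
  (0,4): δ = 106.26°  ·
  (1,2): δ = 157.09°  ·
  (1,3): δ = 24.02°  ✓
  (1,4): δ = 52.49°  ✓
  (2,3): δ = 46.93°  ✓
  (2,4): δ = 29.58°  ✓
  (3,4): δ = 103.49°  ·
antipodal pairs: 5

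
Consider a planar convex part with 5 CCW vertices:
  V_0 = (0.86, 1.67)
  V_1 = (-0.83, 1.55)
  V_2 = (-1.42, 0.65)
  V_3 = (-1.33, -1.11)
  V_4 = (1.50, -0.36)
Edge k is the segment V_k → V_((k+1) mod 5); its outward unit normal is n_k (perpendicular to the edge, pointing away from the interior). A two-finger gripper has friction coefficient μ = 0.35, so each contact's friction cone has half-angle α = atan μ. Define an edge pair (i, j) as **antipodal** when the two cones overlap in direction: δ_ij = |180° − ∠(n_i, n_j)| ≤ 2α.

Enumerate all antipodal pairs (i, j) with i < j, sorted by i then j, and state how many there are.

count = 2; pairs: (0,3), (2,4)

α = atan 0.35 = 19.29°;  2α = 38.58°
n_0 = (-0.0708, +0.9975)
n_1 = (-0.8363, +0.5483)
n_2 = (-0.9987, -0.0511)
n_3 = (+0.2562, -0.9666)
n_4 = (+0.9537, +0.3007)
  (0,1): δ = 127.31°  ·
  (0,2): δ = 91.13°  ·
  (0,3): δ = 10.78°  ✓
  (0,4): δ = 103.44°  ·
  (1,2): δ = 143.83°  ·
  (1,3): δ = 41.91°  ·
  (1,4): δ = 50.75°  ·
  (2,3): δ = 78.08°  ·
  (2,4): δ = 14.57°  ✓
  (3,4): δ = 87.34°  ·
antipodal pairs: 2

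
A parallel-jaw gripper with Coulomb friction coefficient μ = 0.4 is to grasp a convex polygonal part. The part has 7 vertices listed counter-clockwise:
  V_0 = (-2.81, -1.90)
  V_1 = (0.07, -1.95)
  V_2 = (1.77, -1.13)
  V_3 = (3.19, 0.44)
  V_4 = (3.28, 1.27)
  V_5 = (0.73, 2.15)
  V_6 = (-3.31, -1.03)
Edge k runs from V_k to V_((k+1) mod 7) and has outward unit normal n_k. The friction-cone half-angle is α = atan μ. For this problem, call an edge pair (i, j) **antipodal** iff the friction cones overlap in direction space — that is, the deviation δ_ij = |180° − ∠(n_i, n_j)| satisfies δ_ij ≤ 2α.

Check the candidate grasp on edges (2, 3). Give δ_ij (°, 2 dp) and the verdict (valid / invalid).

α = atan 0.4 = 21.80°;  2α = 43.60°
edge 2: e_2 = (+1.42, +1.57);  n_2 = (+0.7416, -0.6708)
edge 3: e_3 = (+0.09, +0.83);  n_3 = (+0.9942, -0.1078)
∠(n_2, n_3) = 35.94°
δ = |180° − 35.94°| = 144.06°
144.06° > 2α = 43.60°  →  invalid

δ = 144.06°, invalid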